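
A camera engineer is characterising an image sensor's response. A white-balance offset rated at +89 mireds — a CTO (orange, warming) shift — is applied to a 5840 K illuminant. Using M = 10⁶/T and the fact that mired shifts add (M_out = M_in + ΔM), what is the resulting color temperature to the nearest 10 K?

M_in = 10⁶/5840 = 171.23 mireds.
M_out = 171.23 + (+89) = 260.23 mireds.
T_out = 10⁶/260.23 = 3842.7 K → 3840 K.

3840 K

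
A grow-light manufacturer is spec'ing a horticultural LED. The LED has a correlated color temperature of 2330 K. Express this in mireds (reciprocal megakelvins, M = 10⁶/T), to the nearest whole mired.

429 mireds

M = 10⁶ / 2330 = 429.185 → 429 mireds.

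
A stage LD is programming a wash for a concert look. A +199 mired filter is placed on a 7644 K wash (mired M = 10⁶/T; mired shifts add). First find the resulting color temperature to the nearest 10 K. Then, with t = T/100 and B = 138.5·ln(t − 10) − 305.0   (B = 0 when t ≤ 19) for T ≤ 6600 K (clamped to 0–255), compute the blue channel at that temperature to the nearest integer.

M_in = 10⁶/7644 = 130.82; M_out = 130.82 + (+199) = 329.82.
T_out = 10⁶/329.82 = 3031.9 K → 3030 K; t = 30.3.
B = 138.5·ln(30.3 − 10) − 305.0 = 138.5·ln 20.3 − 305.0 = 138.5·3.0106 − 305.0 = 111.971.
Rounded: 112.

112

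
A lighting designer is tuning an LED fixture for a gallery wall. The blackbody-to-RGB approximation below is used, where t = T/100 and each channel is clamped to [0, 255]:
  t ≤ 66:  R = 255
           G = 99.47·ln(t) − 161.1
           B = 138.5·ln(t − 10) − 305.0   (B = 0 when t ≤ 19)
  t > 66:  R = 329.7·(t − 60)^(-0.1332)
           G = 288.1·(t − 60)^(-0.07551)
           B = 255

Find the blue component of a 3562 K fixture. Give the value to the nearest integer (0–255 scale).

144

t = 3562/100 = 35.62; the t ≤ 66 branch applies.
B = 138.5·ln(35.62 − 10) − 305.0 = 138.5·ln 25.62 − 305.0 = 138.5·3.2434 − 305.0 = 144.207.
Rounded: 144.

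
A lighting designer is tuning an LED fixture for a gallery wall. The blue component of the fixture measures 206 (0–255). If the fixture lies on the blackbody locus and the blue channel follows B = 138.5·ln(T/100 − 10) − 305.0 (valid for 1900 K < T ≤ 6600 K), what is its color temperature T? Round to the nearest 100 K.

5000 K

ln(t − 10) = (206 + 305.0) / 138.5 = 3.6895.
t − 10 = e^3.6895 = 40.026, so t = 50.026.
T = 100·t = 5003 K → 5000 K to the nearest 100 K.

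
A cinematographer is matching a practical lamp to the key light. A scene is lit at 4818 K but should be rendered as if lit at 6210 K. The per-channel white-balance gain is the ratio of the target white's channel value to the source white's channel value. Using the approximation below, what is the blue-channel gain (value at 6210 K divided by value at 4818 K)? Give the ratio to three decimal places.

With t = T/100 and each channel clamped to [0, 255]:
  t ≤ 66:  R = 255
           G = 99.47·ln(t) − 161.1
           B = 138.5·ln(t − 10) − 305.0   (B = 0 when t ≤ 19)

1.216

At 4818 K (t = 48.18):
  B = 138.5·ln(48.18 − 10) − 305.0 = 138.5·ln 38.18 − 305.0 = 138.5·3.6423 − 305.0 = 199.460.
At 6210 K (t = 62.1):
  B = 138.5·ln(62.1 − 10) − 305.0 = 138.5·ln 52.1 − 305.0 = 138.5·3.9532 − 305.0 = 242.513.
Gain = 242.513 / 199.460 = 1.2158 → 1.216.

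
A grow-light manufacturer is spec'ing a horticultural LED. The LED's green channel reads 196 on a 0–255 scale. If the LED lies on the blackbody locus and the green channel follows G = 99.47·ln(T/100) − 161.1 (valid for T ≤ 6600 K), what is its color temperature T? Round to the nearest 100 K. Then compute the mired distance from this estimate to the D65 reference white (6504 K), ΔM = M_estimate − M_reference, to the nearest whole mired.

+124 mireds

ln t = (196 + 161.1) / 99.47 = 3.5900.
t = e^3.5900 = 36.235.
T = 100·t = 3624 K → 3600 K to the nearest 100 K.
M_estimate = 10⁶/3600 = 277.78; M_reference = 10⁶/6504 = 153.75.
ΔM = 277.78 − 153.75 = 124.03 → +124 mireds.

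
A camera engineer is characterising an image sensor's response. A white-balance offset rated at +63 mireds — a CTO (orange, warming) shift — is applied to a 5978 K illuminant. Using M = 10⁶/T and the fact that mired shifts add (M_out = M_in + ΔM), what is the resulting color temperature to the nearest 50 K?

M_in = 10⁶/5978 = 167.28 mireds.
M_out = 167.28 + (+63) = 230.28 mireds.
T_out = 10⁶/230.28 = 4342.5 K → 4350 K.

4350 K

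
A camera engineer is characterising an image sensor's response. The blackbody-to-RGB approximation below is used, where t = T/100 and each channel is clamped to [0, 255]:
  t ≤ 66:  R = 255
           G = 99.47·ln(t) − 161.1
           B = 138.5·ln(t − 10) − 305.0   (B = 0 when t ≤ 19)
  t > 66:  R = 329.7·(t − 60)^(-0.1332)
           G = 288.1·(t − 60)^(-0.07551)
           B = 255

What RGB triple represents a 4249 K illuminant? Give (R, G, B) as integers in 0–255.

t = 4249/100 = 42.49; the t ≤ 66 branch applies.
R = 255 by definition for t ≤ 66.
G = 99.47·ln 42.49 − 161.1 = 99.47·3.7493 − 161.1 = 211.840.
B = 138.5·ln(42.49 − 10) − 305.0 = 138.5·ln 32.49 − 305.0 = 138.5·3.4809 − 305.0 = 177.109.
Rounded: (255, 212, 177).

(255, 212, 177)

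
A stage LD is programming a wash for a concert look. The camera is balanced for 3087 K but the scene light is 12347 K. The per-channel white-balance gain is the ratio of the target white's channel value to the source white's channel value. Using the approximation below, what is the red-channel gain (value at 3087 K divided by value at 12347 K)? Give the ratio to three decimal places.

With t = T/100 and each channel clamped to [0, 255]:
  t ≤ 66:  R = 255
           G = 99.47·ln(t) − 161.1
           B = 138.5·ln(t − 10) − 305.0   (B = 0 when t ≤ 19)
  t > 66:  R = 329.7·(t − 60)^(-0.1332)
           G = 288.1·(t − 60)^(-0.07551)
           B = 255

At 12347 K (t = 123.47):
  R = 329.7·(123.47 − 60)^(-0.1332) = 329.7·63.47^(-0.1332) = 329.7·0.57530 = 189.678.
At 3087 K (t = 30.87):
  R = 255 by definition for t ≤ 66.
Gain = 255.000 / 189.678 = 1.3444 → 1.344.

1.344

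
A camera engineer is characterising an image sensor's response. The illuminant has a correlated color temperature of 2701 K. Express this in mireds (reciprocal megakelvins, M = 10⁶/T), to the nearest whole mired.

M = 10⁶ / 2701 = 370.233 → 370 mireds.

370 mireds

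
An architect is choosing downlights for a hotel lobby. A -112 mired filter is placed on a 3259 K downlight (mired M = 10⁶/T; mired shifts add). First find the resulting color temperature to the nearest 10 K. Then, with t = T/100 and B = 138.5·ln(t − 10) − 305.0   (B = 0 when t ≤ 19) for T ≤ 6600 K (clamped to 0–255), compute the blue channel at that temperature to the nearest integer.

210

M_in = 10⁶/3259 = 306.84; M_out = 306.84 + (-112) = 194.84.
T_out = 10⁶/194.84 = 5132.3 K → 5130 K; t = 51.3.
B = 138.5·ln(51.3 − 10) − 305.0 = 138.5·ln 41.3 − 305.0 = 138.5·3.7209 − 305.0 = 210.339.
Rounded: 210.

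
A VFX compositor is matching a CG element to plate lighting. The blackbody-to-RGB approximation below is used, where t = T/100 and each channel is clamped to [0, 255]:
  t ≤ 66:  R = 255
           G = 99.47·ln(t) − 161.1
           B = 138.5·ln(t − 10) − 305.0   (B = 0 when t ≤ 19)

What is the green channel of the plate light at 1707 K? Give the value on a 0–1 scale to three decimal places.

t = 1707/100 = 17.07; the t ≤ 66 branch applies.
G = 99.47·ln 17.07 − 161.1 = 99.47·2.8373 − 161.1 = 121.128.
On a 0–1 scale: 121.128/255 = 0.4750 → 0.475.

0.475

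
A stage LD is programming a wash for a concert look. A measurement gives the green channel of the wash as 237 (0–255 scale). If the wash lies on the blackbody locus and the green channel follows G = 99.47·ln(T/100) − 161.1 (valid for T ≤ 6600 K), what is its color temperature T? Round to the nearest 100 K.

5500 K

ln t = (237 + 161.1) / 99.47 = 4.0022.
t = e^4.0022 = 54.719.
T = 100·t = 5472 K → 5500 K to the nearest 100 K.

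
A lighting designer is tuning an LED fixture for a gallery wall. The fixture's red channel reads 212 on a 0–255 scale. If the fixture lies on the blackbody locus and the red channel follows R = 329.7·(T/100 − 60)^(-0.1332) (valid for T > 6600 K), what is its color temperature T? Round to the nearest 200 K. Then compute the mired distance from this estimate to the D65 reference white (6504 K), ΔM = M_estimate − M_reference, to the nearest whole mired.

(t − 60)^(-0.1332) = 212/329.7 = 0.64301.
t − 60 = 0.64301^(1/-0.1332) = 0.64301^(-7.508) = 27.530, so t = 87.530.
T = 100·t = 8753 K → 8800 K to the nearest 200 K.
M_estimate = 10⁶/8800 = 113.64; M_reference = 10⁶/6504 = 153.75.
ΔM = 113.64 − 153.75 = -40.12 → -40 mireds.

-40 mireds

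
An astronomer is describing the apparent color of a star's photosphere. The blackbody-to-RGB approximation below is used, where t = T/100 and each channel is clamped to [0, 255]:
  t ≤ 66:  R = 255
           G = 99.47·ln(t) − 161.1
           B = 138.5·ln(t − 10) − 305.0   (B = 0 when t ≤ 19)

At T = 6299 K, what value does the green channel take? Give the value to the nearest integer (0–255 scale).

t = 6299/100 = 62.99; the t ≤ 66 branch applies.
G = 99.47·ln 62.99 − 161.1 = 99.47·4.1430 − 161.1 = 251.002.
Rounded: 251.

251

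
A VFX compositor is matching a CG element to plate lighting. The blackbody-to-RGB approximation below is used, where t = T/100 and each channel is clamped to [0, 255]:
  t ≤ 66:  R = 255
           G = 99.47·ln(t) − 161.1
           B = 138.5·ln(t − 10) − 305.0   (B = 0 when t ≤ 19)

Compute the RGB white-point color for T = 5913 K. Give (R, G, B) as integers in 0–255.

(255, 245, 234)

t = 5913/100 = 59.13; the t ≤ 66 branch applies.
R = 255 by definition for t ≤ 66.
G = 99.47·ln 59.13 − 161.1 = 99.47·4.0797 − 161.1 = 244.712.
B = 138.5·ln(59.13 − 10) − 305.0 = 138.5·ln 49.13 − 305.0 = 138.5·3.8945 − 305.0 = 234.384.
Rounded: (255, 245, 234).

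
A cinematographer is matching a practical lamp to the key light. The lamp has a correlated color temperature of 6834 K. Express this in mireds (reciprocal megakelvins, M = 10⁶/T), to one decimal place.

146.3 mireds

M = 10⁶ / 6834 = 146.327 → 146.3 mireds.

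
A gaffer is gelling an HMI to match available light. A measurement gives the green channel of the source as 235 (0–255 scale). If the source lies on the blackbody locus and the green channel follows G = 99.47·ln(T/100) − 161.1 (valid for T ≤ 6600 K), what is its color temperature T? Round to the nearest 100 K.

ln t = (235 + 161.1) / 99.47 = 3.9821.
t = e^3.9821 = 53.630.
T = 100·t = 5363 K → 5400 K to the nearest 100 K.

5400 K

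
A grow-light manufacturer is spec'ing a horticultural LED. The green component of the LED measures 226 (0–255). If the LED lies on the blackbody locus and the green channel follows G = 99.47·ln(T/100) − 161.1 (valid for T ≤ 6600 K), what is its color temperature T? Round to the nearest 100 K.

ln t = (226 + 161.1) / 99.47 = 3.8916.
t = e^3.8916 = 48.990.
T = 100·t = 4899 K → 4900 K to the nearest 100 K.

4900 K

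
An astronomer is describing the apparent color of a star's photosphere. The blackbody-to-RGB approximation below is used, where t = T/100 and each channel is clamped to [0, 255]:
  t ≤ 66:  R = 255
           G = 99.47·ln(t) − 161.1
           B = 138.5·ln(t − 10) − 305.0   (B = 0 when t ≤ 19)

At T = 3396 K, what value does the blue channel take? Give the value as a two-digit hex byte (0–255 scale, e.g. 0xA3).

0x87

t = 3396/100 = 33.96; the t ≤ 66 branch applies.
B = 138.5·ln(33.96 − 10) − 305.0 = 138.5·ln 23.96 − 305.0 = 138.5·3.1764 − 305.0 = 134.929.
Rounded: 135; in hex, 0x87.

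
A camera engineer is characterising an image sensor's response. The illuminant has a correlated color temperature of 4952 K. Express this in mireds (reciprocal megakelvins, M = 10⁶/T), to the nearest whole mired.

M = 10⁶ / 4952 = 201.939 → 202 mireds.

202 mireds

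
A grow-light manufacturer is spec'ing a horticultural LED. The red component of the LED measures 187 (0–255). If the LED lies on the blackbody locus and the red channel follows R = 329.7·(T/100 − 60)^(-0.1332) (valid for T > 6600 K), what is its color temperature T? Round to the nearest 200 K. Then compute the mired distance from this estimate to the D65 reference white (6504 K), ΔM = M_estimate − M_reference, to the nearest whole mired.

-77 mireds

(t − 60)^(-0.1332) = 187/329.7 = 0.56718.
t − 60 = 0.56718^(1/-0.1332) = 0.56718^(-7.508) = 70.620, so t = 130.620.
T = 100·t = 13062 K → 13000 K to the nearest 200 K.
M_estimate = 10⁶/13000 = 76.92; M_reference = 10⁶/6504 = 153.75.
ΔM = 76.92 − 153.75 = -76.83 → -77 mireds.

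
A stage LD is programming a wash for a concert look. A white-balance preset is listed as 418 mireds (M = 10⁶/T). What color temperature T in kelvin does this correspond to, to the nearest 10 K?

T = 10⁶ / 418 = 2392.34 K → 2390 K.

2390 K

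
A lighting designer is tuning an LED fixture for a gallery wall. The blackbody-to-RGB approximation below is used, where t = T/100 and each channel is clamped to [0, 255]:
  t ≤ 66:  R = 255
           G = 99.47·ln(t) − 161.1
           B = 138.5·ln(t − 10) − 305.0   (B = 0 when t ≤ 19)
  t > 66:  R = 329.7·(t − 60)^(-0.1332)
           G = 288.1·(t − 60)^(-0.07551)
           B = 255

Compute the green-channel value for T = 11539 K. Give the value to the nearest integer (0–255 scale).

213

t = 11539/100 = 115.39; the t > 66 branch applies.
G = 288.1·(115.39 − 60)^(-0.07551) = 288.1·55.39^(-0.07551) = 288.1·0.73851 = 212.763.
Rounded: 213.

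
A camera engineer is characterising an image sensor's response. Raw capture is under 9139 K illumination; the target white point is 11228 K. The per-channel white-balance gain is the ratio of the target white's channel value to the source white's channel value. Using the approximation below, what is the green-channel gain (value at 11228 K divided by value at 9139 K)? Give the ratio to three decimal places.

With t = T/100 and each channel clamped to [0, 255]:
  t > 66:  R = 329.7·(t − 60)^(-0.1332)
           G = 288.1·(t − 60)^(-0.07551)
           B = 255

At 9139 K (t = 91.39):
  G = 288.1·(91.39 − 60)^(-0.07551) = 288.1·31.39^(-0.07551) = 288.1·0.77086 = 222.086.
At 11228 K (t = 112.28):
  G = 288.1·(112.28 − 60)^(-0.07551) = 288.1·52.28^(-0.07551) = 288.1·0.74173 = 213.694.
Gain = 213.694 / 222.086 = 0.9622 → 0.962.

0.962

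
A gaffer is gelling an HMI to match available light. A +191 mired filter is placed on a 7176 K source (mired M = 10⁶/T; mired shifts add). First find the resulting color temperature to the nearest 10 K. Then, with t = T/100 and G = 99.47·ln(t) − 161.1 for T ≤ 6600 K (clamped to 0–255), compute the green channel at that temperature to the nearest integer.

M_in = 10⁶/7176 = 139.35; M_out = 139.35 + (+191) = 330.35.
T_out = 10⁶/330.35 = 3027.1 K → 3030 K; t = 30.3.
G = 99.47·ln 30.3 − 161.1 = 99.47·3.4111 − 161.1 = 178.207.
Rounded: 178.

178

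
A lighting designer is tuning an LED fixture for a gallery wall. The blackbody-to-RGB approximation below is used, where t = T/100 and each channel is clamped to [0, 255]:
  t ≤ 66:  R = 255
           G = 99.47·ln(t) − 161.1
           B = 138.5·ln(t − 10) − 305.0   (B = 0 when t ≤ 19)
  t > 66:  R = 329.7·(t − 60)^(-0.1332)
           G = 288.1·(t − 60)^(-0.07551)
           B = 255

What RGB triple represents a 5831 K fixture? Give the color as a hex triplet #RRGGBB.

#FFF3E8

t = 5831/100 = 58.31; the t ≤ 66 branch applies.
R = 255 by definition for t ≤ 66.
G = 99.47·ln 58.31 − 161.1 = 99.47·4.0658 − 161.1 = 243.323.
B = 138.5·ln(58.31 − 10) − 305.0 = 138.5·ln 48.31 − 305.0 = 138.5·3.8776 − 305.0 = 232.053.
Rounded: (255, 243, 232).
In hex: #FFF3E8.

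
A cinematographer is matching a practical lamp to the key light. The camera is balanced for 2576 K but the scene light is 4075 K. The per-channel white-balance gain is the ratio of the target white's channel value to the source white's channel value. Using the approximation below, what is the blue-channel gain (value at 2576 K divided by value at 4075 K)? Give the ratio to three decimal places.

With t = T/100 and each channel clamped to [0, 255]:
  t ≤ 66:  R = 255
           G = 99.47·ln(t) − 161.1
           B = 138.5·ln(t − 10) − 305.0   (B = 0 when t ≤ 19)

At 4075 K (t = 40.75):
  B = 138.5·ln(40.75 − 10) − 305.0 = 138.5·ln 30.75 − 305.0 = 138.5·3.4259 − 305.0 = 169.486.
At 2576 K (t = 25.76):
  B = 138.5·ln(25.76 − 10) − 305.0 = 138.5·ln 15.76 − 305.0 = 138.5·2.7575 − 305.0 = 76.910.
Gain = 76.910 / 169.486 = 0.4538 → 0.454.

0.454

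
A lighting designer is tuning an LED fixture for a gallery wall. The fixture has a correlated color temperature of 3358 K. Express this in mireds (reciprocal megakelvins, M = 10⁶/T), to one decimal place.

297.8 mireds

M = 10⁶ / 3358 = 297.796 → 297.8 mireds.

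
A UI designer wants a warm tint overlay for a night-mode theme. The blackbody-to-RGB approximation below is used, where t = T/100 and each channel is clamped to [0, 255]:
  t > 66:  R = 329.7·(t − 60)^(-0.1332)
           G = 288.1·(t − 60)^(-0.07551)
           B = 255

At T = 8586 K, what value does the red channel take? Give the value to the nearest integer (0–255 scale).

t = 8586/100 = 85.86; the t > 66 branch applies.
R = 329.7·(85.86 − 60)^(-0.1332) = 329.7·25.86^(-0.1332) = 329.7·0.64839 = 213.775.
Rounded: 214.

214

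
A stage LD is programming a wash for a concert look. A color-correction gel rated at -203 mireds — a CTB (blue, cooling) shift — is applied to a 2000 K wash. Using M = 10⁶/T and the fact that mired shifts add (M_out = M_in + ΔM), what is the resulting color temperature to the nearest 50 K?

3350 K

M_in = 10⁶/2000 = 500.00 mireds.
M_out = 500.00 + (-203) = 297.00 mireds.
T_out = 10⁶/297.00 = 3367.0 K → 3350 K.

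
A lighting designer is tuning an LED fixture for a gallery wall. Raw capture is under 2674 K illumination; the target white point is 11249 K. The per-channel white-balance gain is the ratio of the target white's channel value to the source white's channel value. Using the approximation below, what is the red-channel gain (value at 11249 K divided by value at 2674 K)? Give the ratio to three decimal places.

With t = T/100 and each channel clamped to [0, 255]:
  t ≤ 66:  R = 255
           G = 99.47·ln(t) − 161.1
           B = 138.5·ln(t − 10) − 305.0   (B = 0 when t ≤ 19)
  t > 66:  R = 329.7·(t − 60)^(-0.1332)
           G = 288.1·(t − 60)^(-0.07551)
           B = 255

At 2674 K (t = 26.74):
  R = 255 by definition for t ≤ 66.
At 11249 K (t = 112.49):
  R = 329.7·(112.49 − 60)^(-0.1332) = 329.7·52.49^(-0.1332) = 329.7·0.59005 = 194.538.
Gain = 194.538 / 255.000 = 0.7629 → 0.763.

0.763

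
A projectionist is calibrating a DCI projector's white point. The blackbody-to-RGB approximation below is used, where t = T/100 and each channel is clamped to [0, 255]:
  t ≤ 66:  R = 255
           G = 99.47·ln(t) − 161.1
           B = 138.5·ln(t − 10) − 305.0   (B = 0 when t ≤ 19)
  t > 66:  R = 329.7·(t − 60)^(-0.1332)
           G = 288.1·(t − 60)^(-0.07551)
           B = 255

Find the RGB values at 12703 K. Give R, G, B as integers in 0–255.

t = 12703/100 = 127.03; the t > 66 branch applies.
R = 329.7·(127.03 − 60)^(-0.1332) = 329.7·67.03^(-0.1332) = 329.7·0.57114 = 188.304.
G = 288.1·(127.03 − 60)^(-0.07551) = 288.1·67.03^(-0.07551) = 288.1·0.72794 = 209.721.
B = 255 by definition for t > 66.
Rounded: (188, 210, 255).

R=188, G=210, B=255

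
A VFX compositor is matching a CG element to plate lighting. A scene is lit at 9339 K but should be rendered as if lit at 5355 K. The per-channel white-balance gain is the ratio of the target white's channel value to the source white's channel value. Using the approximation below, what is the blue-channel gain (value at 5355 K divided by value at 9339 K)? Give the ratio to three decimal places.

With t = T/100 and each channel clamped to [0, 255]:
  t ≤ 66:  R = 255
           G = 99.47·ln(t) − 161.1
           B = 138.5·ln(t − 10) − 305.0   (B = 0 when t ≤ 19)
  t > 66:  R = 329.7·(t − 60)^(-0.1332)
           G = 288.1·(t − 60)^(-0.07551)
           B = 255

0.854

At 9339 K (t = 93.39):
  B = 255 by definition for t > 66.
At 5355 K (t = 53.55):
  B = 138.5·ln(53.55 − 10) − 305.0 = 138.5·ln 43.55 − 305.0 = 138.5·3.7739 − 305.0 = 217.686.
Gain = 217.686 / 255.000 = 0.8537 → 0.854.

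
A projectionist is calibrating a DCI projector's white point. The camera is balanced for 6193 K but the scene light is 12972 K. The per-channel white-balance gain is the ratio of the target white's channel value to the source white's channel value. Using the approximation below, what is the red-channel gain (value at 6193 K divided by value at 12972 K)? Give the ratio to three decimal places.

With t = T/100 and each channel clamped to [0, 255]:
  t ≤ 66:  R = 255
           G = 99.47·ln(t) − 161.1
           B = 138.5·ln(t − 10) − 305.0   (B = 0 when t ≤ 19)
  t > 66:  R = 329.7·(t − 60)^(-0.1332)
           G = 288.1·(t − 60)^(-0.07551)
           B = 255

1.361

At 12972 K (t = 129.72):
  R = 329.7·(129.72 − 60)^(-0.1332) = 329.7·69.72^(-0.1332) = 329.7·0.56815 = 187.320.
At 6193 K (t = 61.93):
  R = 255 by definition for t ≤ 66.
Gain = 255.000 / 187.320 = 1.3613 → 1.361.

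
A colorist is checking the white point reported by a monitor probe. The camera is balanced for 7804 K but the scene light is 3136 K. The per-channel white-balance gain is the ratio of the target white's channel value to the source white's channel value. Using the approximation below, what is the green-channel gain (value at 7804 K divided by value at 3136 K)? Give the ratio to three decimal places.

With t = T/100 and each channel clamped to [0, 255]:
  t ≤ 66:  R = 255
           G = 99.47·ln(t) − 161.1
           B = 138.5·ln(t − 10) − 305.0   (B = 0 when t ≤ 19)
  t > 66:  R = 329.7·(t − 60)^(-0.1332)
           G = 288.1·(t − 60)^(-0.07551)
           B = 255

1.275

At 3136 K (t = 31.36):
  G = 99.47·ln 31.36 − 161.1 = 99.47·3.4455 − 161.1 = 181.627.
At 7804 K (t = 78.04):
  G = 288.1·(78.04 − 60)^(-0.07551) = 288.1·18.04^(-0.07551) = 288.1·0.80379 = 231.571.
Gain = 231.571 / 181.627 = 1.2750 → 1.275.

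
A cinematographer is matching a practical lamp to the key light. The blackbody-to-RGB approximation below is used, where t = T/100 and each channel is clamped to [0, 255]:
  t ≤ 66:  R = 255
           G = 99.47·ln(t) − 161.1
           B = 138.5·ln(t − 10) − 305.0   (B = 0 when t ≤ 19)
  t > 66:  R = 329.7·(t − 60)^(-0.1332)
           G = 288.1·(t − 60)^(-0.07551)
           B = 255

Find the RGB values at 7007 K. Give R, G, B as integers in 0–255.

t = 7007/100 = 70.07; the t > 66 branch applies.
R = 329.7·(70.07 − 60)^(-0.1332) = 329.7·10.07^(-0.1332) = 329.7·0.73518 = 242.390.
G = 288.1·(70.07 − 60)^(-0.07551) = 288.1·10.07^(-0.07551) = 288.1·0.83997 = 241.994.
B = 255 by definition for t > 66.
Rounded: (242, 242, 255).

R=242, G=242, B=255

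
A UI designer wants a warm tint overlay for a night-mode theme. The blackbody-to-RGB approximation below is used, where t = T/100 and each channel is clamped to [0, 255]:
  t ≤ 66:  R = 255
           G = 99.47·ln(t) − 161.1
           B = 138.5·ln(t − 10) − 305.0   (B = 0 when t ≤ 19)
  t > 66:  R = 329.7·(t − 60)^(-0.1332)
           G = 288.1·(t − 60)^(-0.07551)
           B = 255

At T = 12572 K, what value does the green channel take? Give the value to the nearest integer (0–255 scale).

t = 12572/100 = 125.72; the t > 66 branch applies.
G = 288.1·(125.72 − 60)^(-0.07551) = 288.1·65.72^(-0.07551) = 288.1·0.72903 = 210.034.
Rounded: 210.

210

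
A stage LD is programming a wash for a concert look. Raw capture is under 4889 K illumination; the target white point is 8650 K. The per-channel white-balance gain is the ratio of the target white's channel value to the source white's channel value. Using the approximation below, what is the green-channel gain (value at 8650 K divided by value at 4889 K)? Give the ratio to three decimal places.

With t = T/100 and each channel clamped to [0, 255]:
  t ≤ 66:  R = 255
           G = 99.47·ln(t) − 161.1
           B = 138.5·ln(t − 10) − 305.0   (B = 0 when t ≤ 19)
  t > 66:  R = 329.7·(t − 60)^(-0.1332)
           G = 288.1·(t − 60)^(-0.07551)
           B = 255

At 4889 K (t = 48.89):
  G = 99.47·ln 48.89 − 161.1 = 99.47·3.8896 − 161.1 = 225.796.
At 8650 K (t = 86.5):
  G = 288.1·(86.5 − 60)^(-0.07551) = 288.1·26.5^(-0.07551) = 288.1·0.78078 = 224.944.
Gain = 224.944 / 225.796 = 0.9962 → 0.996.

0.996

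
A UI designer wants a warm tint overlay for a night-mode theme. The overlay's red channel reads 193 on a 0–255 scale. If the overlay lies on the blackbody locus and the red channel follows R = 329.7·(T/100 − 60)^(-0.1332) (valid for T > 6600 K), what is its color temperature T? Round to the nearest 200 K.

(t − 60)^(-0.1332) = 193/329.7 = 0.58538.
t − 60 = 0.58538^(1/-0.1332) = 0.58538^(-7.508) = 55.713, so t = 115.713.
T = 100·t = 11571 K → 11600 K to the nearest 200 K.

11600 K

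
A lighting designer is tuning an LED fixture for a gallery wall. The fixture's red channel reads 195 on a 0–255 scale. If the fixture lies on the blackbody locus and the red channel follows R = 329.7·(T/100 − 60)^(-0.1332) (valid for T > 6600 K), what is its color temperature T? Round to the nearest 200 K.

11200 K

(t − 60)^(-0.1332) = 195/329.7 = 0.59145.
t − 60 = 0.59145^(1/-0.1332) = 0.59145^(-7.508) = 51.564, so t = 111.564.
T = 100·t = 11156 K → 11200 K to the nearest 200 K.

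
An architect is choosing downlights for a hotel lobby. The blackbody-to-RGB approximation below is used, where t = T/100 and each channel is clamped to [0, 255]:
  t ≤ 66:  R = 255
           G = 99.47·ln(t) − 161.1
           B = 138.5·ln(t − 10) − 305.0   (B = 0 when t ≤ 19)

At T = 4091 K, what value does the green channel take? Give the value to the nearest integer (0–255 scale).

208

t = 4091/100 = 40.91; the t ≤ 66 branch applies.
G = 99.47·ln 40.91 − 161.1 = 99.47·3.7114 − 161.1 = 208.070.
Rounded: 208.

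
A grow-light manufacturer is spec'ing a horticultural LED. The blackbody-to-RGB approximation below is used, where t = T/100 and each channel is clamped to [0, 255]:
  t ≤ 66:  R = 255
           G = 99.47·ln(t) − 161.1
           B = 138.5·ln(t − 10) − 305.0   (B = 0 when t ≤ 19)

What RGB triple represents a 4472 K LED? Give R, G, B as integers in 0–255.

t = 4472/100 = 44.72; the t ≤ 66 branch applies.
R = 255 by definition for t ≤ 66.
G = 99.47·ln 44.72 − 161.1 = 99.47·3.8004 − 161.1 = 216.928.
B = 138.5·ln(44.72 − 10) − 305.0 = 138.5·ln 34.72 − 305.0 = 138.5·3.5473 − 305.0 = 186.303.
Rounded: (255, 217, 186).

R=255, G=217, B=186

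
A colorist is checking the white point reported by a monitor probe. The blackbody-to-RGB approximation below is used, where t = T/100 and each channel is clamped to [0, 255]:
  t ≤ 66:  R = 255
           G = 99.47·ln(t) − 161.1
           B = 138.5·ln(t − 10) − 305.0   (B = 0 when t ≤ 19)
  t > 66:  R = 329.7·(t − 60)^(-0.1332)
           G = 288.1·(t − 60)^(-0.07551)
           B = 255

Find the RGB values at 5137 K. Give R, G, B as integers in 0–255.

t = 5137/100 = 51.37; the t ≤ 66 branch applies.
R = 255 by definition for t ≤ 66.
G = 99.47·ln 51.37 − 161.1 = 99.47·3.9391 − 161.1 = 230.718.
B = 138.5·ln(51.37 − 10) − 305.0 = 138.5·ln 41.37 − 305.0 = 138.5·3.7226 − 305.0 = 210.574.
Rounded: (255, 231, 211).

R=255, G=231, B=211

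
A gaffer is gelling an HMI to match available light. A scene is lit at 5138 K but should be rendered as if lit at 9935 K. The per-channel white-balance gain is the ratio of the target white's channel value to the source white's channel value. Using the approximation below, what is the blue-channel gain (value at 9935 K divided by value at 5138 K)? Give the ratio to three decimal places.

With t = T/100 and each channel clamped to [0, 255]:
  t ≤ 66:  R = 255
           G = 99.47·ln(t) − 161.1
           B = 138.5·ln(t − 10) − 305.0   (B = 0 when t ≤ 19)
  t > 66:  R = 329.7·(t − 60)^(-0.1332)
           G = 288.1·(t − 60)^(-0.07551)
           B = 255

1.211

At 5138 K (t = 51.38):
  B = 138.5·ln(51.38 − 10) − 305.0 = 138.5·ln 41.38 − 305.0 = 138.5·3.7228 − 305.0 = 210.607.
At 9935 K (t = 99.35):
  B = 255 by definition for t > 66.
Gain = 255.000 / 210.607 = 1.2108 → 1.211.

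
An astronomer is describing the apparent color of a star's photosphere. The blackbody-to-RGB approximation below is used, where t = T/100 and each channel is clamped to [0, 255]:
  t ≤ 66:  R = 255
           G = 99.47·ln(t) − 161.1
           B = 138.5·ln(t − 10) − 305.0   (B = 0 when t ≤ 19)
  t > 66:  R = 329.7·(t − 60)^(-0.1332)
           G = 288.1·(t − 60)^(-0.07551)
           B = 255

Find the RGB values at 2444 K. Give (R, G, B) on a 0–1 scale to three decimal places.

t = 2444/100 = 24.44; the t ≤ 66 branch applies.
R = 255 by definition for t ≤ 66.
G = 99.47·ln 24.44 − 161.1 = 99.47·3.1962 − 161.1 = 156.828.
B = 138.5·ln(24.44 − 10) − 305.0 = 138.5·ln 14.44 − 305.0 = 138.5·2.6700 − 305.0 = 64.795.
Dividing each by 255: (1.0000, 0.6150, 0.2541) → (1.000, 0.615, 0.254).

(1.000, 0.615, 0.254)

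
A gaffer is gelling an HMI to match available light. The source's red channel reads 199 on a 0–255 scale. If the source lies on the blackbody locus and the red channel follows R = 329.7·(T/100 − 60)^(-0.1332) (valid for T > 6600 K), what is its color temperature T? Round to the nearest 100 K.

10400 K

(t − 60)^(-0.1332) = 199/329.7 = 0.60358.
t − 60 = 0.60358^(1/-0.1332) = 0.60358^(-7.508) = 44.273, so t = 104.273.
T = 100·t = 10427 K → 10400 K to the nearest 100 K.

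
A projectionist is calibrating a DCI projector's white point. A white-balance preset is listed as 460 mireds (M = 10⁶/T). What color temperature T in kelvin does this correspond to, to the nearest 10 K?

T = 10⁶ / 460 = 2173.91 K → 2170 K.

2170 K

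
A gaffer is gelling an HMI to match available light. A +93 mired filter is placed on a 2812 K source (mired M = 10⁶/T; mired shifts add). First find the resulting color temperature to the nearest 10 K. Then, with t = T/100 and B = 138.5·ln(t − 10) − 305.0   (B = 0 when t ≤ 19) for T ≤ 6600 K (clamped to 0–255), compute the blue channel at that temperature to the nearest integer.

M_in = 10⁶/2812 = 355.62; M_out = 355.62 + (+93) = 448.62.
T_out = 10⁶/448.62 = 2229.1 K → 2230 K; t = 22.3.
B = 138.5·ln(22.3 − 10) − 305.0 = 138.5·ln 12.3 − 305.0 = 138.5·2.5096 − 305.0 = 42.579.
Rounded: 43.

43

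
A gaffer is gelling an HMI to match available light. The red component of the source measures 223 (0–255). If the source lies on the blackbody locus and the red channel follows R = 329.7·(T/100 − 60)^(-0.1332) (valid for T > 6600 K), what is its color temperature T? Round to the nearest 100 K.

7900 K

(t − 60)^(-0.1332) = 223/329.7 = 0.67637.
t − 60 = 0.67637^(1/-0.1332) = 0.67637^(-7.508) = 18.831, so t = 78.831.
T = 100·t = 7883 K → 7900 K to the nearest 100 K.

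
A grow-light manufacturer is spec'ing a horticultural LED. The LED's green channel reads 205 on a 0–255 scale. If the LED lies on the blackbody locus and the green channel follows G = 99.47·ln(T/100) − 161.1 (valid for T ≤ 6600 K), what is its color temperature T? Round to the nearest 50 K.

3950 K

ln t = (205 + 161.1) / 99.47 = 3.6805.
t = e^3.6805 = 39.666.
T = 100·t = 3967 K → 3950 K to the nearest 50 K.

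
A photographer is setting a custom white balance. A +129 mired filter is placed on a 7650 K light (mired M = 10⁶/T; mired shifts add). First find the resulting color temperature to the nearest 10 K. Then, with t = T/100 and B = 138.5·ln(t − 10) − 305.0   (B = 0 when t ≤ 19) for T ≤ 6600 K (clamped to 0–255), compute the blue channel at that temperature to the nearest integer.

159

M_in = 10⁶/7650 = 130.72; M_out = 130.72 + (+129) = 259.72.
T_out = 10⁶/259.72 = 3850.3 K → 3850 K; t = 38.5.
B = 138.5·ln(38.5 − 10) − 305.0 = 138.5·ln 28.5 − 305.0 = 138.5·3.3499 − 305.0 = 158.962.
Rounded: 159.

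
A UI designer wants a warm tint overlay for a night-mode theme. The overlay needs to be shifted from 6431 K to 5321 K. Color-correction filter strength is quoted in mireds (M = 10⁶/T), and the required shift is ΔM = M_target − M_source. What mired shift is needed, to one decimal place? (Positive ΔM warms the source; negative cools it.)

+32.4 mireds

M_source = 10⁶/6431 = 155.497; M_target = 10⁶/5321 = 187.935.
ΔM = 187.935 − 155.497 = 32.438 → +32.4 mireds, a warming shift.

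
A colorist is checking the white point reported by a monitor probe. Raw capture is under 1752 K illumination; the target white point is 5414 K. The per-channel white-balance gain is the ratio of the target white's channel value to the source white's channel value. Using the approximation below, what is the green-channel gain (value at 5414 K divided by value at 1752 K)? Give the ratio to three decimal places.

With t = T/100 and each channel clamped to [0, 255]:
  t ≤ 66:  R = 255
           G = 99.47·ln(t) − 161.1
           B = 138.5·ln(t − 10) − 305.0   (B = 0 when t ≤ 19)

At 1752 K (t = 17.52):
  G = 99.47·ln 17.52 − 161.1 = 99.47·2.8633 − 161.1 = 123.717.
At 5414 K (t = 54.14):
  G = 99.47·ln 54.14 − 161.1 = 99.47·3.9916 − 161.1 = 235.942.
Gain = 235.942 / 123.717 = 1.9071 → 1.907.

1.907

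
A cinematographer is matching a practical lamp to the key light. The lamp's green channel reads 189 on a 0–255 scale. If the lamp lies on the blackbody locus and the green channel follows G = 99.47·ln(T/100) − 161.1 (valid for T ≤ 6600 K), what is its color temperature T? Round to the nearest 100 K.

ln t = (189 + 161.1) / 99.47 = 3.5197.
t = e^3.5197 = 33.773.
T = 100·t = 3377 K → 3400 K to the nearest 100 K.

3400 K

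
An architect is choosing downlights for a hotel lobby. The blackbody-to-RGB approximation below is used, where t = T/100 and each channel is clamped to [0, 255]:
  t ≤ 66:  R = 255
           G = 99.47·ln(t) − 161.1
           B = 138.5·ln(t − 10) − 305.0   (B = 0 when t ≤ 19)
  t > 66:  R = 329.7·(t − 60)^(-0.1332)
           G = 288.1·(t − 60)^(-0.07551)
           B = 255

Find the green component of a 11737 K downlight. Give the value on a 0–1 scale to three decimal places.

t = 11737/100 = 117.37; the t > 66 branch applies.
G = 288.1·(117.37 − 60)^(-0.07551) = 288.1·57.37^(-0.07551) = 288.1·0.73655 = 212.200.
On a 0–1 scale: 212.200/255 = 0.8322 → 0.832.

0.832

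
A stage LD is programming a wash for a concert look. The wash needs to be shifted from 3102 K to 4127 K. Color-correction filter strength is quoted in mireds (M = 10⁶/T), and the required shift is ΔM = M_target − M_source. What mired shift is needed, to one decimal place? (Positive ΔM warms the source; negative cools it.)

-80.1 mireds

M_source = 10⁶/3102 = 322.373; M_target = 10⁶/4127 = 242.307.
ΔM = 242.307 − 322.373 = -80.066 → -80.1 mireds, a cooling shift.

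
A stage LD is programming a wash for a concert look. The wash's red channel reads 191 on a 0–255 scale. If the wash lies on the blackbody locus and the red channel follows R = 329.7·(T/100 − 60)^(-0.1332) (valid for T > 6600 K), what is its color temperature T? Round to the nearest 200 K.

12000 K

(t − 60)^(-0.1332) = 191/329.7 = 0.57931.
t − 60 = 0.57931^(1/-0.1332) = 0.57931^(-7.508) = 60.245, so t = 120.245.
T = 100·t = 12025 K → 12000 K to the nearest 200 K.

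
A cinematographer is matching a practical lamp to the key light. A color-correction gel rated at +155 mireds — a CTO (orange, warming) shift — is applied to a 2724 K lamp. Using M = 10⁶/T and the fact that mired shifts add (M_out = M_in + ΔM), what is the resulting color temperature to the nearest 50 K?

1900 K

M_in = 10⁶/2724 = 367.11 mireds.
M_out = 367.11 + (+155) = 522.11 mireds.
T_out = 10⁶/522.11 = 1915.3 K → 1900 K.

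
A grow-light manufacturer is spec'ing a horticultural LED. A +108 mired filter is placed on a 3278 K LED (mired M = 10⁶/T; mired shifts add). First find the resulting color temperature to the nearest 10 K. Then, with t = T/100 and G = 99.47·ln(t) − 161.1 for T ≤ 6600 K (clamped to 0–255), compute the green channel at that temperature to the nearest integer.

M_in = 10⁶/3278 = 305.06; M_out = 305.06 + (+108) = 413.06.
T_out = 10⁶/413.06 = 2420.9 K → 2420 K; t = 24.2.
G = 99.47·ln 24.2 − 161.1 = 99.47·3.1864 − 161.1 = 155.846.
Rounded: 156.

156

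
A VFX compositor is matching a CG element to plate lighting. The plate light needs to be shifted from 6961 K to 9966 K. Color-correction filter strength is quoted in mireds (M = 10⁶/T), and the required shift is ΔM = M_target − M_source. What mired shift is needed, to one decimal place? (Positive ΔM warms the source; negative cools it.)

M_source = 10⁶/6961 = 143.658; M_target = 10⁶/9966 = 100.341.
ΔM = 100.341 − 143.658 = -43.316 → -43.3 mireds, a cooling shift.

-43.3 mireds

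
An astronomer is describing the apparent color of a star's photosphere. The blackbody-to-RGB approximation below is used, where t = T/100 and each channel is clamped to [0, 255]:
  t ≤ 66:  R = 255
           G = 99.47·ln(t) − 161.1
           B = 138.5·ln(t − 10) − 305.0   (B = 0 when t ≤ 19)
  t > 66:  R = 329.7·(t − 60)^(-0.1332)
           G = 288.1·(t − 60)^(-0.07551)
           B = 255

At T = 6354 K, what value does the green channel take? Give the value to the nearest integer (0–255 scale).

t = 6354/100 = 63.54; the t ≤ 66 branch applies.
G = 99.47·ln 63.54 − 161.1 = 99.47·4.1517 − 161.1 = 251.867.
Rounded: 252.

252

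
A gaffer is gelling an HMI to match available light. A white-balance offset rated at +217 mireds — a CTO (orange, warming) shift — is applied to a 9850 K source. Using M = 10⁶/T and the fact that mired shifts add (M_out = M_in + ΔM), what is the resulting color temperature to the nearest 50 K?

M_in = 10⁶/9850 = 101.52 mireds.
M_out = 101.52 + (+217) = 318.52 mireds.
T_out = 10⁶/318.52 = 3139.5 K → 3150 K.

3150 K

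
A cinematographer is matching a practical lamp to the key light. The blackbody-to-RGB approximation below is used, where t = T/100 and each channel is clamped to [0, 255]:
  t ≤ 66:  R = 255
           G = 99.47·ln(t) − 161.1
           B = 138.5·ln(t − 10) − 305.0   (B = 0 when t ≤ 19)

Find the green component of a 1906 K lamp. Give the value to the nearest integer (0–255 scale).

t = 1906/100 = 19.06; the t ≤ 66 branch applies.
G = 99.47·ln 19.06 − 161.1 = 99.47·2.9476 − 161.1 = 132.097.
Rounded: 132.

132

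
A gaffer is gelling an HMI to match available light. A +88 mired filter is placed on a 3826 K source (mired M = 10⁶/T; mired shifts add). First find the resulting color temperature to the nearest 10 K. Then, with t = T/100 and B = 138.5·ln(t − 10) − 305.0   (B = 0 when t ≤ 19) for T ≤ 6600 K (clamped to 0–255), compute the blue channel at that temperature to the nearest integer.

100

M_in = 10⁶/3826 = 261.37; M_out = 261.37 + (+88) = 349.37.
T_out = 10⁶/349.37 = 2862.3 K → 2860 K; t = 28.6.
B = 138.5·ln(28.6 − 10) − 305.0 = 138.5·ln 18.6 − 305.0 = 138.5·2.9232 − 305.0 = 99.858.
Rounded: 100.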